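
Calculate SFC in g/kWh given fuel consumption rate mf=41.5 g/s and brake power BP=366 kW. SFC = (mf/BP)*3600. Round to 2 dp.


SFC = (mf / BP) * 3600
Rate = 41.5 / 366 = 0.113388 g/(s*kW)
SFC = 0.113388 * 3600 = 408.20 g/kWh


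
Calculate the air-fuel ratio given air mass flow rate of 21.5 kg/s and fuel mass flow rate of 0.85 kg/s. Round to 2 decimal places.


AFR = m_air / m_fuel
AFR = 21.5 / 0.85 = 25.29


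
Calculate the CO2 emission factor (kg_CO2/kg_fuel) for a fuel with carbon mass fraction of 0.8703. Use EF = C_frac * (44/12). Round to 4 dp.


EF = C_frac * (M_CO2 / M_C)
EF = 0.8703 * (44/12)
EF = 0.8703 * 3.666667 = 3.1911 kg_CO2/kg_fuel


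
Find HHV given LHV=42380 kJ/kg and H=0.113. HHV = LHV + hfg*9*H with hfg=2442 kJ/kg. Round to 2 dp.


HHV = LHV + hfg * 9 * H
Water addition = 2442 * 9 * 0.113 = 2483.514 kJ/kg
HHV = 42380 + 2483.514 = 44863.51 kJ/kg


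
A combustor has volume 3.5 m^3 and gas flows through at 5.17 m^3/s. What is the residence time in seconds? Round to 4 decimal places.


tau = V / Q_flow
tau = 3.5 / 5.17 = 0.6770 s


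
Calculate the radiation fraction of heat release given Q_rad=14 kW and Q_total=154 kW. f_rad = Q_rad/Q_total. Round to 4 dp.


f_rad = Q_rad / Q_total
f_rad = 14 / 154 = 0.0909


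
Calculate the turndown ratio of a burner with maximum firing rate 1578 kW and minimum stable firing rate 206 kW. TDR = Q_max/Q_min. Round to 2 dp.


TDR = Q_max / Q_min
TDR = 1578 / 206 = 7.66


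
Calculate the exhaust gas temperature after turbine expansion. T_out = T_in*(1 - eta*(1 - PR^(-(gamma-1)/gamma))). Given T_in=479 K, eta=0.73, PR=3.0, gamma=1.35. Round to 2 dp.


T_out = T_in * (1 - eta * (1 - PR^(-(gamma-1)/gamma)))
Exponent = -(1.35-1)/1.35 = -0.25925926
PR^exp = 3.0^(-0.25925926) = 0.75214556
Factor = 1 - 0.73*(1 - 0.75214556) = 0.81906626
T_out = 479 * 0.81906626 = 392.33 K


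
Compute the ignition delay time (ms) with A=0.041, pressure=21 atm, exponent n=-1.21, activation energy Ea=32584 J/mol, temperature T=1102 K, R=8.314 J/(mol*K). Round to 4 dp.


tau = A * P^n * exp(Ea/(R*T))
P^n = 21^(-1.21) = 0.02512550
Ea/(R*T) = 32584/(8.314*1102) = 3.556418
exp(Ea/(R*T)) = 35.037463
tau = 0.041 * 0.02512550 * 35.037463 = 0.0361 ms


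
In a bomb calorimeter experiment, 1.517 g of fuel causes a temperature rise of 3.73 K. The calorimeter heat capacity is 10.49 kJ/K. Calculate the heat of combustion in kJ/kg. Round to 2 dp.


Hc = C_cal * delta_T / m_fuel
Q_released = 10.49 * 3.73 = 39.1277 kJ
m_fuel = 1.517 g = 1.517/1000 kg = 0.001517 kg
Hc = 39.1277 / 0.001517 = 25792.81 kJ/kg


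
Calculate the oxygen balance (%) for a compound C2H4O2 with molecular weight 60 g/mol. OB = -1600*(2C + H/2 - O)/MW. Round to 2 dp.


OB = -1600 * (2C + H/2 - O) / MW
Inner = 2*2 + 4/2 - 2 = 4.00
OB = -1600 * 4.00 / 60 = -106.67%


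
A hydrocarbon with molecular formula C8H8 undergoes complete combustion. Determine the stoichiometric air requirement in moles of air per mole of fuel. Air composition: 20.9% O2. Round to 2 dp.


Balanced combustion: C8H8 + 10 O2 -> 8 CO2 + 4 H2O
O2 needed = C + H/4 = 8 + 8/4 = 10.00 moles
Air moles = O2 / 0.209 = 10.00 / 0.209 = 47.85 moles air


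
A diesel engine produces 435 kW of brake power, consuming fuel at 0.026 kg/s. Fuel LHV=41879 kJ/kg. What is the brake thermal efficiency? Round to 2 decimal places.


eta_BTE = (BP / (mf * LHV)) * 100
Denominator = 0.026 * 41879 = 1088.8540 kW
eta_BTE = (435 / 1088.8540) * 100 = 39.95%


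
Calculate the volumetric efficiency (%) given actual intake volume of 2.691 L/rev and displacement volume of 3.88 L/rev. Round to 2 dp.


eta_v = (V_actual / V_disp) * 100
Ratio = 2.691 / 3.88 = 0.6936
eta_v = 0.6936 * 100 = 69.36%


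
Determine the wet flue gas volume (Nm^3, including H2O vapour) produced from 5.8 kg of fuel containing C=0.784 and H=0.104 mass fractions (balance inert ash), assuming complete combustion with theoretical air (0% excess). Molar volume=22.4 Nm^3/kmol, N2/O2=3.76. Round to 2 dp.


Per kg fuel: CO2 = (C/12 kmol)*22.4 = (0.784/12)*22.4 = 1.46347 Nm^3
Per kg fuel: H2O = (H/2 kmol)*22.4 = (0.104/2)*22.4 = 1.16480 Nm^3
O2 needed per kg fuel = C/12 + H/4 = 0.784/12 + 0.104/4 = 0.09133333 kmol
Per kg fuel: N2 = O2*3.76*22.4 = 0.09133333*3.76*22.4 = 7.69246 Nm^3
Total per kg = 1.46347 + 1.16480 + 7.69246 = 10.32073 Nm^3
Total = 10.32073 * 5.8 = 59.86 Nm^3


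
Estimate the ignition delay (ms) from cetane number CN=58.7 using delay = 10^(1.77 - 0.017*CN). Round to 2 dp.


delay = 10^(1.77 - 0.017*CN)
Exponent = 1.77 - 0.017*58.7 = 0.7721
delay = 10^0.7721 = 5.92 ms


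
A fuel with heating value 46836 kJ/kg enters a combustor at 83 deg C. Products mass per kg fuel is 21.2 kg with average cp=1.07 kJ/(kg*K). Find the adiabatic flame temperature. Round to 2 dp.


T_ad = T_in + Hc / (m_p * cp)
Denominator = 21.2 * 1.07 = 22.6840
Temperature rise = 46836 / 22.6840 = 2064.72 K
T_ad = 83 + 2064.72 = 2147.72 deg C


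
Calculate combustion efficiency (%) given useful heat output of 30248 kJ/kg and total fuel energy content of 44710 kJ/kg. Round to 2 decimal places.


Efficiency = (Q_useful / Q_fuel) * 100
Efficiency = (30248 / 44710) * 100
Efficiency = 0.6765 * 100 = 67.65%


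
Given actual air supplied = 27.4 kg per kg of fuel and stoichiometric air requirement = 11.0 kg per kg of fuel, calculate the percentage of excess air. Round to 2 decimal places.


Excess air = actual - stoichiometric = 27.4 - 11.0 = 16.40 kg/kg fuel
Excess air % = (excess / stoich) * 100 = (16.40 / 11.0) * 100 = 149.09%


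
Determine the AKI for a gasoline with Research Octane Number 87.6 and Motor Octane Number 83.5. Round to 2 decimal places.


AKI = (RON + MON) / 2
AKI = (87.6 + 83.5) / 2
AKI = 171.1 / 2 = 85.55


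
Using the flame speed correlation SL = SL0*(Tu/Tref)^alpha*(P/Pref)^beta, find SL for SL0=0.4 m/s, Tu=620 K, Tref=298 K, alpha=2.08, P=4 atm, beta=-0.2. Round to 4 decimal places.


SL = SL0 * (Tu/Tref)^alpha * (P/Pref)^beta
T ratio = 620/298 = 2.08053691
(T ratio)^alpha = 2.08053691^2.08 = 4.589918
(P/Pref)^beta = 4^(-0.2) = 0.757858
SL = 0.4 * 4.589918 * 0.757858 = 1.3914 m/s


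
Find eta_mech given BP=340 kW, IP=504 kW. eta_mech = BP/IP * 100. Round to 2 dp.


eta_mech = (BP / IP) * 100
Ratio = 340 / 504 = 0.6746
eta_mech = 0.6746 * 100 = 67.46%


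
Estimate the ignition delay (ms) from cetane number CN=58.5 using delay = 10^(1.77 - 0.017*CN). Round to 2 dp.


delay = 10^(1.77 - 0.017*CN)
Exponent = 1.77 - 0.017*58.5 = 0.7755
delay = 10^0.7755 = 5.96 ms


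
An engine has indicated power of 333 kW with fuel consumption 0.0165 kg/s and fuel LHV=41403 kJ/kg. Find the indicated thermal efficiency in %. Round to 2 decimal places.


eta_ith = (IP / (mf * LHV)) * 100
Denominator = 0.0165 * 41403 = 683.1495 kW
eta_ith = (333 / 683.1495) * 100 = 48.74%


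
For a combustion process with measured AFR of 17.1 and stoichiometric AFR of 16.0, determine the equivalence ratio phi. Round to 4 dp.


phi = AFR_stoich / AFR_actual
phi = 16.0 / 17.1 = 0.9357


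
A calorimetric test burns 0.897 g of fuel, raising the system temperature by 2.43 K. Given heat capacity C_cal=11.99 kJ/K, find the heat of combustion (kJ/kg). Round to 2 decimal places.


Hc = C_cal * delta_T / m_fuel
Q_released = 11.99 * 2.43 = 29.1357 kJ
m_fuel = 0.897 g = 0.897/1000 kg = 0.000897 kg
Hc = 29.1357 / 0.000897 = 32481.27 kJ/kg


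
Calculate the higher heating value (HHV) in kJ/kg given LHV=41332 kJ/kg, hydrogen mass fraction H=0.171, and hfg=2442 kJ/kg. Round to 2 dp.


HHV = LHV + hfg * 9 * H
Water addition = 2442 * 9 * 0.171 = 3758.238 kJ/kg
HHV = 41332 + 3758.238 = 45090.24 kJ/kg


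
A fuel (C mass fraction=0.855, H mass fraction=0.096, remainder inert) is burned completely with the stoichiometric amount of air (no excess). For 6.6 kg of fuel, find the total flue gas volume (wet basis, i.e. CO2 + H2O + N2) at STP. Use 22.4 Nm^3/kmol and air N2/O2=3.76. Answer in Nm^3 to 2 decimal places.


Per kg fuel: CO2 = (C/12 kmol)*22.4 = (0.855/12)*22.4 = 1.59600 Nm^3
Per kg fuel: H2O = (H/2 kmol)*22.4 = (0.096/2)*22.4 = 1.07520 Nm^3
O2 needed per kg fuel = C/12 + H/4 = 0.855/12 + 0.096/4 = 0.09525000 kmol
Per kg fuel: N2 = O2*3.76*22.4 = 0.09525000*3.76*22.4 = 8.02234 Nm^3
Total per kg = 1.59600 + 1.07520 + 8.02234 = 10.69354 Nm^3
Total = 10.69354 * 6.6 = 70.58 Nm^3


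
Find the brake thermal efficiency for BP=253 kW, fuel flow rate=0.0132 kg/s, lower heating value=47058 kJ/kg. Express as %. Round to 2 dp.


eta_BTE = (BP / (mf * LHV)) * 100
Denominator = 0.0132 * 47058 = 621.1656 kW
eta_BTE = (253 / 621.1656) * 100 = 40.73%


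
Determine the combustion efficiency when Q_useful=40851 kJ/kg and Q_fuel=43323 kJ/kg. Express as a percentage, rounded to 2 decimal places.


Efficiency = (Q_useful / Q_fuel) * 100
Efficiency = (40851 / 43323) * 100
Efficiency = 0.9429 * 100 = 94.29%


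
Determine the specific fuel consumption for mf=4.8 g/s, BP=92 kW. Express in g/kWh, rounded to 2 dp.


SFC = (mf / BP) * 3600
Rate = 4.8 / 92 = 0.052174 g/(s*kW)
SFC = 0.052174 * 3600 = 187.83 g/kWh


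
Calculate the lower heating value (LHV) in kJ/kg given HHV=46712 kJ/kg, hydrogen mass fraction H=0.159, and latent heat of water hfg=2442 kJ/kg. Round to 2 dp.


LHV = HHV - hfg * 9 * H
Water correction = 2442 * 9 * 0.159 = 3494.502 kJ/kg
LHV = 46712 - 3494.502 = 43217.50 kJ/kg


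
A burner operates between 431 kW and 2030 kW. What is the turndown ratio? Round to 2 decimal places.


TDR = Q_max / Q_min
TDR = 2030 / 431 = 4.71


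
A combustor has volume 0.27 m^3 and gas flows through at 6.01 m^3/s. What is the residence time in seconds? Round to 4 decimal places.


tau = V / Q_flow
tau = 0.27 / 6.01 = 0.0449 s


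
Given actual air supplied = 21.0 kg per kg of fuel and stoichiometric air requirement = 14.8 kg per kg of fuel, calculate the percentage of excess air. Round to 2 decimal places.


Excess air = actual - stoichiometric = 21.0 - 14.8 = 6.20 kg/kg fuel
Excess air % = (excess / stoich) * 100 = (6.20 / 14.8) * 100 = 41.89%


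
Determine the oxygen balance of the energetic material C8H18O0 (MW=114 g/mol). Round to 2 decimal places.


OB = -1600 * (2C + H/2 - O) / MW
Inner = 2*8 + 18/2 - 0 = 25.00
OB = -1600 * 25.00 / 114 = -350.88%


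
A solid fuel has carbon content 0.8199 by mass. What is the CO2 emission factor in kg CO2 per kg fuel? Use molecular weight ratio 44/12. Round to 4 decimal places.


EF = C_frac * (M_CO2 / M_C)
EF = 0.8199 * (44/12)
EF = 0.8199 * 3.666667 = 3.0063 kg_CO2/kg_fuel


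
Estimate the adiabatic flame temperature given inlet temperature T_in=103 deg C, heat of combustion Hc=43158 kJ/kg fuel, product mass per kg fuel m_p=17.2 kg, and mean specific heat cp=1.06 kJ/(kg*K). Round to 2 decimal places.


T_ad = T_in + Hc / (m_p * cp)
Denominator = 17.2 * 1.06 = 18.2320
Temperature rise = 43158 / 18.2320 = 2367.16 K
T_ad = 103 + 2367.16 = 2470.16 deg C


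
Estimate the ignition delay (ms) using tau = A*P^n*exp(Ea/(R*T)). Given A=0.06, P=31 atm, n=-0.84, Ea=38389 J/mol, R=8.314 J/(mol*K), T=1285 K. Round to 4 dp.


tau = A * P^n * exp(Ea/(R*T))
P^n = 31^(-0.84) = 0.05587997
Ea/(R*T) = 38389/(8.314*1285) = 3.593301
exp(Ea/(R*T)) = 36.353898
tau = 0.06 * 0.05587997 * 36.353898 = 0.1219 ms


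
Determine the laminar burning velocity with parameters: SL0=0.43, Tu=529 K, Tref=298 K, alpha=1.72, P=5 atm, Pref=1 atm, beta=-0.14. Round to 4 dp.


SL = SL0 * (Tu/Tref)^alpha * (P/Pref)^beta
T ratio = 529/298 = 1.77516779
(T ratio)^alpha = 1.77516779^1.72 = 2.683439
(P/Pref)^beta = 5^(-0.14) = 0.798260
SL = 0.43 * 2.683439 * 0.798260 = 0.9211 m/s


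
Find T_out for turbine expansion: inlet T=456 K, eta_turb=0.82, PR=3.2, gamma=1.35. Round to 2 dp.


T_out = T_in * (1 - eta * (1 - PR^(-(gamma-1)/gamma)))
Exponent = -(1.35-1)/1.35 = -0.25925926
PR^exp = 3.2^(-0.25925926) = 0.73966521
Factor = 1 - 0.82*(1 - 0.73966521) = 0.78652547
T_out = 456 * 0.78652547 = 358.66 K


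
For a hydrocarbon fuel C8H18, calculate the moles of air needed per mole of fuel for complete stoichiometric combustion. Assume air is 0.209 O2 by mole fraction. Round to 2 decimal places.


Balanced combustion: C8H18 + 12.5 O2 -> 8 CO2 + 9 H2O
O2 needed = C + H/4 = 8 + 18/4 = 12.50 moles
Air moles = O2 / 0.209 = 12.50 / 0.209 = 59.81 moles air


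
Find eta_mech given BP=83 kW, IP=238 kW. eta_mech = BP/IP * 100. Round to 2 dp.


eta_mech = (BP / IP) * 100
Ratio = 83 / 238 = 0.3487
eta_mech = 0.3487 * 100 = 34.87%


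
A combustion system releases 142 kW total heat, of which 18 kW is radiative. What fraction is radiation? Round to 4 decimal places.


f_rad = Q_rad / Q_total
f_rad = 18 / 142 = 0.1268


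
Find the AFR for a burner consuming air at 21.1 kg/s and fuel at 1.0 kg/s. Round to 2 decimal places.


AFR = m_air / m_fuel
AFR = 21.1 / 1.0 = 21.10


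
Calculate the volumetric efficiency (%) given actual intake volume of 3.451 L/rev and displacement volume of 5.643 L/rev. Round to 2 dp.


eta_v = (V_actual / V_disp) * 100
Ratio = 3.451 / 5.643 = 0.6116
eta_v = 0.6116 * 100 = 61.16%


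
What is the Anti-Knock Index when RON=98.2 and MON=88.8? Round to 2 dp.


AKI = (RON + MON) / 2
AKI = (98.2 + 88.8) / 2
AKI = 187.0 / 2 = 93.50


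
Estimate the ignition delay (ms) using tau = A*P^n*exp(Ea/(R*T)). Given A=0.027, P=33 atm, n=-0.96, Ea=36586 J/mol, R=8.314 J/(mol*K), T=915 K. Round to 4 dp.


tau = A * P^n * exp(Ea/(R*T))
P^n = 33^(-0.96) = 0.03485191
Ea/(R*T) = 36586/(8.314*915) = 4.809322
exp(Ea/(R*T)) = 122.648380
tau = 0.027 * 0.03485191 * 122.648380 = 0.1154 ms


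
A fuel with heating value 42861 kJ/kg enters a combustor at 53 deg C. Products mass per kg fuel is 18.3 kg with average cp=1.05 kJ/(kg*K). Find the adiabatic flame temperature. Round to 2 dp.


T_ad = T_in + Hc / (m_p * cp)
Denominator = 18.3 * 1.05 = 19.2150
Temperature rise = 42861 / 19.2150 = 2230.60 K
T_ad = 53 + 2230.60 = 2283.60 deg C


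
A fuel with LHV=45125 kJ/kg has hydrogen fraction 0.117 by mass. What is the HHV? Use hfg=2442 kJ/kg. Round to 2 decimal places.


HHV = LHV + hfg * 9 * H
Water addition = 2442 * 9 * 0.117 = 2571.426 kJ/kg
HHV = 45125 + 2571.426 = 47696.43 kJ/kg


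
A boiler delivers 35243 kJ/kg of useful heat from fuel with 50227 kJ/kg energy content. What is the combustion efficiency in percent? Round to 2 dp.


Efficiency = (Q_useful / Q_fuel) * 100
Efficiency = (35243 / 50227) * 100
Efficiency = 0.7017 * 100 = 70.17%


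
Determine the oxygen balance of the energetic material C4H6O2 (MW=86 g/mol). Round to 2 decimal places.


OB = -1600 * (2C + H/2 - O) / MW
Inner = 2*4 + 6/2 - 2 = 9.00
OB = -1600 * 9.00 / 86 = -167.44%


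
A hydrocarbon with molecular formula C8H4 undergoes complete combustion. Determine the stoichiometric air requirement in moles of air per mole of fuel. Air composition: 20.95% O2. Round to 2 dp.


Balanced combustion: C8H4 + 9 O2 -> 8 CO2 + 2 H2O
O2 needed = C + H/4 = 8 + 4/4 = 9.00 moles
Air moles = O2 / 0.2095 = 9.00 / 0.2095 = 42.96 moles air


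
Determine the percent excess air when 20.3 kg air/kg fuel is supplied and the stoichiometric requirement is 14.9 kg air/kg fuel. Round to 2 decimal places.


Excess air = actual - stoichiometric = 20.3 - 14.9 = 5.40 kg/kg fuel
Excess air % = (excess / stoich) * 100 = (5.40 / 14.9) * 100 = 36.24%


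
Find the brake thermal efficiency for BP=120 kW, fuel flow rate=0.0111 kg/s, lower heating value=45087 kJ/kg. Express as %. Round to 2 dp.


eta_BTE = (BP / (mf * LHV)) * 100
Denominator = 0.0111 * 45087 = 500.4657 kW
eta_BTE = (120 / 500.4657) * 100 = 23.98%


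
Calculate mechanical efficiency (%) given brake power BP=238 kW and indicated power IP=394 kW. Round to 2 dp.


eta_mech = (BP / IP) * 100
Ratio = 238 / 394 = 0.6041
eta_mech = 0.6041 * 100 = 60.41%


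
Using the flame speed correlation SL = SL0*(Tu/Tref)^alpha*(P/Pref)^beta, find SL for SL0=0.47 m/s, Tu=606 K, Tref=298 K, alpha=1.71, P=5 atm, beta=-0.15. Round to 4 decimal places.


SL = SL0 * (Tu/Tref)^alpha * (P/Pref)^beta
T ratio = 606/298 = 2.03355705
(T ratio)^alpha = 2.03355705^1.71 = 3.366033
(P/Pref)^beta = 5^(-0.15) = 0.785515
SL = 0.47 * 3.366033 * 0.785515 = 1.2427 m/s


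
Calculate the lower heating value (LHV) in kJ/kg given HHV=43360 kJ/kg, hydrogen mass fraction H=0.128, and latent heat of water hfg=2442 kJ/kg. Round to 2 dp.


LHV = HHV - hfg * 9 * H
Water correction = 2442 * 9 * 0.128 = 2813.184 kJ/kg
LHV = 43360 - 2813.184 = 40546.82 kJ/kg


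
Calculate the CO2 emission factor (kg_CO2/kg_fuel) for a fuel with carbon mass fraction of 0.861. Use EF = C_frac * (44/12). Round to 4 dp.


EF = C_frac * (M_CO2 / M_C)
EF = 0.861 * (44/12)
EF = 0.861 * 3.666667 = 3.1570 kg_CO2/kg_fuel


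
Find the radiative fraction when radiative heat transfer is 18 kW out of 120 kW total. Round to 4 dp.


f_rad = Q_rad / Q_total
f_rad = 18 / 120 = 0.1500


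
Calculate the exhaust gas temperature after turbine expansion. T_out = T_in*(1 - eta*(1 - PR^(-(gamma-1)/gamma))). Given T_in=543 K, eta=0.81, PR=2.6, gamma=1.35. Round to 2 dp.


T_out = T_in * (1 - eta * (1 - PR^(-(gamma-1)/gamma)))
Exponent = -(1.35-1)/1.35 = -0.25925926
PR^exp = 2.6^(-0.25925926) = 0.78057442
Factor = 1 - 0.81*(1 - 0.78057442) = 0.82226528
T_out = 543 * 0.82226528 = 446.49 K


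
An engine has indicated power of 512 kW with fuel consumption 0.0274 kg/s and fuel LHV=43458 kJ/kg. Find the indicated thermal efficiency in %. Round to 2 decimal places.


eta_ith = (IP / (mf * LHV)) * 100
Denominator = 0.0274 * 43458 = 1190.7492 kW
eta_ith = (512 / 1190.7492) * 100 = 43.00%


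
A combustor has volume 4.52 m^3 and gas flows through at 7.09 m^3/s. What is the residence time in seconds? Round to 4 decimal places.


tau = V / Q_flow
tau = 4.52 / 7.09 = 0.6375 s


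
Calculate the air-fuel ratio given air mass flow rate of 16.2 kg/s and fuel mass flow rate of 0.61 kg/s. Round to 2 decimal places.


AFR = m_air / m_fuel
AFR = 16.2 / 0.61 = 26.56


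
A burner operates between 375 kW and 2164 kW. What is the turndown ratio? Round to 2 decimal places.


TDR = Q_max / Q_min
TDR = 2164 / 375 = 5.77


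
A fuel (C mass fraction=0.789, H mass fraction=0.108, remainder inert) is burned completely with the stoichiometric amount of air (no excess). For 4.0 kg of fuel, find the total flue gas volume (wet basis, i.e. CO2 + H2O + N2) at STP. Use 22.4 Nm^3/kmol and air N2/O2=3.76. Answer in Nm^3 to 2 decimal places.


Per kg fuel: CO2 = (C/12 kmol)*22.4 = (0.789/12)*22.4 = 1.47280 Nm^3
Per kg fuel: H2O = (H/2 kmol)*22.4 = (0.108/2)*22.4 = 1.20960 Nm^3
O2 needed per kg fuel = C/12 + H/4 = 0.789/12 + 0.108/4 = 0.09275000 kmol
Per kg fuel: N2 = O2*3.76*22.4 = 0.09275000*3.76*22.4 = 7.81178 Nm^3
Total per kg = 1.47280 + 1.20960 + 7.81178 = 10.49418 Nm^3
Total = 10.49418 * 4.0 = 41.98 Nm^3


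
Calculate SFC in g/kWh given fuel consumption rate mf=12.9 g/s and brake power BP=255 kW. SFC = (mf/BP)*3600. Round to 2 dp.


SFC = (mf / BP) * 3600
Rate = 12.9 / 255 = 0.050588 g/(s*kW)
SFC = 0.050588 * 3600 = 182.12 g/kWh


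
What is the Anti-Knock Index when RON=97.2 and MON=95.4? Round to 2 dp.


AKI = (RON + MON) / 2
AKI = (97.2 + 95.4) / 2
AKI = 192.6 / 2 = 96.30


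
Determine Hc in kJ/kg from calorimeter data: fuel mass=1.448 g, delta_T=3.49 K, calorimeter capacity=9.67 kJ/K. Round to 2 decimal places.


Hc = C_cal * delta_T / m_fuel
Q_released = 9.67 * 3.49 = 33.7483 kJ
m_fuel = 1.448 g = 1.448/1000 kg = 0.001448 kg
Hc = 33.7483 / 0.001448 = 23306.84 kJ/kg


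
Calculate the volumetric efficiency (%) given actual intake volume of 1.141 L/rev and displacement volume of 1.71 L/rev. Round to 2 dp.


eta_v = (V_actual / V_disp) * 100
Ratio = 1.141 / 1.71 = 0.6673
eta_v = 0.6673 * 100 = 66.73%


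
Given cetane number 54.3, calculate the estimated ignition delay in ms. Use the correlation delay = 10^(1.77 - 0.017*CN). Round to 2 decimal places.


delay = 10^(1.77 - 0.017*CN)
Exponent = 1.77 - 0.017*54.3 = 0.8469
delay = 10^0.8469 = 7.03 ms


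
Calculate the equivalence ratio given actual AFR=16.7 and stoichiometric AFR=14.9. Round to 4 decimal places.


phi = AFR_stoich / AFR_actual
phi = 14.9 / 16.7 = 0.8922


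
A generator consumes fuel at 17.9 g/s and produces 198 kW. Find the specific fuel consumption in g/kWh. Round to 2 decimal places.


SFC = (mf / BP) * 3600
Rate = 17.9 / 198 = 0.090404 g/(s*kW)
SFC = 0.090404 * 3600 = 325.45 g/kWh


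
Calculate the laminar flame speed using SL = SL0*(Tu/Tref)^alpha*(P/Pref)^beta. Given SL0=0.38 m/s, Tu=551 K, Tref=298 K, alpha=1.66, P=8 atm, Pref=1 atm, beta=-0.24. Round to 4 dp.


SL = SL0 * (Tu/Tref)^alpha * (P/Pref)^beta
T ratio = 551/298 = 1.84899329
(T ratio)^alpha = 1.84899329^1.66 = 2.774040
(P/Pref)^beta = 8^(-0.24) = 0.607097
SL = 0.38 * 2.774040 * 0.607097 = 0.6400 m/s


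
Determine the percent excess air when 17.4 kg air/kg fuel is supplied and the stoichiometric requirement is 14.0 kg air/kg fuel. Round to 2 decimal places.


Excess air = actual - stoichiometric = 17.4 - 14.0 = 3.40 kg/kg fuel
Excess air % = (excess / stoich) * 100 = (3.40 / 14.0) * 100 = 24.29%


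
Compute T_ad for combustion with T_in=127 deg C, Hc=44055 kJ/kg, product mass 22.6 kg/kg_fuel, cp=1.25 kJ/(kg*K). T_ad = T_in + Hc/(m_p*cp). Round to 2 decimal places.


T_ad = T_in + Hc / (m_p * cp)
Denominator = 22.6 * 1.25 = 28.2500
Temperature rise = 44055 / 28.2500 = 1559.47 K
T_ad = 127 + 1559.47 = 1686.47 deg C


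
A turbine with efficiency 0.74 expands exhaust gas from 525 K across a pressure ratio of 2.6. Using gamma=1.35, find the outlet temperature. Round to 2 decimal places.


T_out = T_in * (1 - eta * (1 - PR^(-(gamma-1)/gamma)))
Exponent = -(1.35-1)/1.35 = -0.25925926
PR^exp = 2.6^(-0.25925926) = 0.78057442
Factor = 1 - 0.74*(1 - 0.78057442) = 0.83762507
T_out = 525 * 0.83762507 = 439.75 K


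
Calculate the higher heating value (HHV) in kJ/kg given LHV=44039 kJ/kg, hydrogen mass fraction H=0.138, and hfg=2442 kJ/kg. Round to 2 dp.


HHV = LHV + hfg * 9 * H
Water addition = 2442 * 9 * 0.138 = 3032.964 kJ/kg
HHV = 44039 + 3032.964 = 47071.96 kJ/kg


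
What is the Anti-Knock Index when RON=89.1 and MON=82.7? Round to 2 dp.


AKI = (RON + MON) / 2
AKI = (89.1 + 82.7) / 2
AKI = 171.8 / 2 = 85.90


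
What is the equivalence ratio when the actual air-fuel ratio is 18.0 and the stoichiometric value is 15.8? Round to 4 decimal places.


phi = AFR_stoich / AFR_actual
phi = 15.8 / 18.0 = 0.8778


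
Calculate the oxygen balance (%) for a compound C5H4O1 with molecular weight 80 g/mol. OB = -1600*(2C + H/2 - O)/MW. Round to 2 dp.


OB = -1600 * (2C + H/2 - O) / MW
Inner = 2*5 + 4/2 - 1 = 11.00
OB = -1600 * 11.00 / 80 = -220.00%


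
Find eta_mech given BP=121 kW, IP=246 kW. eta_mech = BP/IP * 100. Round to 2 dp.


eta_mech = (BP / IP) * 100
Ratio = 121 / 246 = 0.4919
eta_mech = 0.4919 * 100 = 49.19%


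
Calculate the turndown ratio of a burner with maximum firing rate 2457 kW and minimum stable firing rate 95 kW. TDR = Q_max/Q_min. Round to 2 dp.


TDR = Q_max / Q_min
TDR = 2457 / 95 = 25.86


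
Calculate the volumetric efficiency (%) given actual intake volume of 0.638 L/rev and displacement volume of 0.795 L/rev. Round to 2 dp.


eta_v = (V_actual / V_disp) * 100
Ratio = 0.638 / 0.795 = 0.8025
eta_v = 0.8025 * 100 = 80.25%


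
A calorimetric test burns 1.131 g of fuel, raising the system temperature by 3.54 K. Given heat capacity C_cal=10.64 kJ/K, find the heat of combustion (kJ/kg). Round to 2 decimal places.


Hc = C_cal * delta_T / m_fuel
Q_released = 10.64 * 3.54 = 37.6656 kJ
m_fuel = 1.131 g = 1.131/1000 kg = 0.001131 kg
Hc = 37.6656 / 0.001131 = 33302.92 kJ/kg


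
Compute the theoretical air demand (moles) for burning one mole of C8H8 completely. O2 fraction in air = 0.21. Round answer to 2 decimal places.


Balanced combustion: C8H8 + 10 O2 -> 8 CO2 + 4 H2O
O2 needed = C + H/4 = 8 + 8/4 = 10.00 moles
Air moles = O2 / 0.21 = 10.00 / 0.21 = 47.62 moles air


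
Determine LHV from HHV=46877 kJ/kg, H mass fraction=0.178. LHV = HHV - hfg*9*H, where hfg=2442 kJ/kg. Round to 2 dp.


LHV = HHV - hfg * 9 * H
Water correction = 2442 * 9 * 0.178 = 3912.084 kJ/kg
LHV = 46877 - 3912.084 = 42964.92 kJ/kg


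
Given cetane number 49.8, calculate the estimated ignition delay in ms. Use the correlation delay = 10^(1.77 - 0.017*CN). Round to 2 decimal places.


delay = 10^(1.77 - 0.017*CN)
Exponent = 1.77 - 0.017*49.8 = 0.9234
delay = 10^0.9234 = 8.38 ms


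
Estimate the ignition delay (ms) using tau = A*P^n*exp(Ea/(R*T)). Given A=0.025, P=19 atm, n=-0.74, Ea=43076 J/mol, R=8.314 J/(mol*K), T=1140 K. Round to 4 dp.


tau = A * P^n * exp(Ea/(R*T))
P^n = 19^(-0.74) = 0.11316766
Ea/(R*T) = 43076/(8.314*1140) = 4.544860
exp(Ea/(R*T)) = 94.147233
tau = 0.025 * 0.11316766 * 94.147233 = 0.2664 ms


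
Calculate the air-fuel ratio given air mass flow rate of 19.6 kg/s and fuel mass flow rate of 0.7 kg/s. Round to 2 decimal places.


AFR = m_air / m_fuel
AFR = 19.6 / 0.7 = 28.00


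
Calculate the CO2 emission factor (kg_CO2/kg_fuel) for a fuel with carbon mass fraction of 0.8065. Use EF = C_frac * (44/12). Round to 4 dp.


EF = C_frac * (M_CO2 / M_C)
EF = 0.8065 * (44/12)
EF = 0.8065 * 3.666667 = 2.9572 kg_CO2/kg_fuel


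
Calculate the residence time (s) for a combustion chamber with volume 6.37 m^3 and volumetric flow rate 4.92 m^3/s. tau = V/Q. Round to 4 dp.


tau = V / Q_flow
tau = 6.37 / 4.92 = 1.2947 s


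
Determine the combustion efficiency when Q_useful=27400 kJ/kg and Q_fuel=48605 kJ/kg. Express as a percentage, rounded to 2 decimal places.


Efficiency = (Q_useful / Q_fuel) * 100
Efficiency = (27400 / 48605) * 100
Efficiency = 0.5637 * 100 = 56.37%


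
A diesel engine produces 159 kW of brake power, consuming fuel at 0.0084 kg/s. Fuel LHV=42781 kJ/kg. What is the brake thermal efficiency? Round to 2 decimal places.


eta_BTE = (BP / (mf * LHV)) * 100
Denominator = 0.0084 * 42781 = 359.3604 kW
eta_BTE = (159 / 359.3604) * 100 = 44.25%


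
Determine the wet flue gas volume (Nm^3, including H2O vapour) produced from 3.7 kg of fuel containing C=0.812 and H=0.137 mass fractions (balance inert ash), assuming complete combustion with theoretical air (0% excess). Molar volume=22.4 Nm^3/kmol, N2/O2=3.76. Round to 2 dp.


Per kg fuel: CO2 = (C/12 kmol)*22.4 = (0.812/12)*22.4 = 1.51573 Nm^3
Per kg fuel: H2O = (H/2 kmol)*22.4 = (0.137/2)*22.4 = 1.53440 Nm^3
O2 needed per kg fuel = C/12 + H/4 = 0.812/12 + 0.137/4 = 0.10191667 kmol
Per kg fuel: N2 = O2*3.76*22.4 = 0.10191667*3.76*22.4 = 8.58383 Nm^3
Total per kg = 1.51573 + 1.53440 + 8.58383 = 11.63396 Nm^3
Total = 11.63396 * 3.7 = 43.05 Nm^3


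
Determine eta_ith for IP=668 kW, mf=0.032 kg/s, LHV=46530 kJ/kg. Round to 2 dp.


eta_ith = (IP / (mf * LHV)) * 100
Denominator = 0.032 * 46530 = 1488.9600 kW
eta_ith = (668 / 1488.9600) * 100 = 44.86%


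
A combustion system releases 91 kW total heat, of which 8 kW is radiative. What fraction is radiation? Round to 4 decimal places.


f_rad = Q_rad / Q_total
f_rad = 8 / 91 = 0.0879


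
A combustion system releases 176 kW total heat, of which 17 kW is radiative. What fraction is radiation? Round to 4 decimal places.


f_rad = Q_rad / Q_total
f_rad = 17 / 176 = 0.0966


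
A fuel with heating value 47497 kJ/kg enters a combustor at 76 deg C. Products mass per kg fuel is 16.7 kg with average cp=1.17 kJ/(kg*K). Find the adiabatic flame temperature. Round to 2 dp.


T_ad = T_in + Hc / (m_p * cp)
Denominator = 16.7 * 1.17 = 19.5390
Temperature rise = 47497 / 19.5390 = 2430.88 K
T_ad = 76 + 2430.88 = 2506.88 deg C


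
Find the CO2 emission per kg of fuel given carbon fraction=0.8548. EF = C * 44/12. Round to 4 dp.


EF = C_frac * (M_CO2 / M_C)
EF = 0.8548 * (44/12)
EF = 0.8548 * 3.666667 = 3.1343 kg_CO2/kg_fuel


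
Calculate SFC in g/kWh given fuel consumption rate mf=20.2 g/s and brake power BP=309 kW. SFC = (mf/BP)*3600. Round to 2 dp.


SFC = (mf / BP) * 3600
Rate = 20.2 / 309 = 0.065372 g/(s*kW)
SFC = 0.065372 * 3600 = 235.34 g/kWh


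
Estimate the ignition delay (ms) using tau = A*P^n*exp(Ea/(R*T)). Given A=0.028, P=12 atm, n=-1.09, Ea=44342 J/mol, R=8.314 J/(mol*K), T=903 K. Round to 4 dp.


tau = A * P^n * exp(Ea/(R*T))
P^n = 12^(-1.09) = 0.06663347
Ea/(R*T) = 44342/(8.314*903) = 5.906327
exp(Ea/(R*T)) = 367.354479
tau = 0.028 * 0.06663347 * 367.354479 = 0.6854 ms


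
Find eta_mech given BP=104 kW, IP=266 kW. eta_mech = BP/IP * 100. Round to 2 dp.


eta_mech = (BP / IP) * 100
Ratio = 104 / 266 = 0.3910
eta_mech = 0.3910 * 100 = 39.10%


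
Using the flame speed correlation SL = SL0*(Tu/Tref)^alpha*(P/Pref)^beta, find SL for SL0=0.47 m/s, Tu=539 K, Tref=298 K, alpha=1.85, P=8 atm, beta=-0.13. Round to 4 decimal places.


SL = SL0 * (Tu/Tref)^alpha * (P/Pref)^beta
T ratio = 539/298 = 1.80872483
(T ratio)^alpha = 1.80872483^1.85 = 2.993223
(P/Pref)^beta = 8^(-0.13) = 0.763130
SL = 0.47 * 2.993223 * 0.763130 = 1.0736 m/s


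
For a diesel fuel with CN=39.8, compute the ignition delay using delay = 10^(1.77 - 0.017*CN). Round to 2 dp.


delay = 10^(1.77 - 0.017*CN)
Exponent = 1.77 - 0.017*39.8 = 1.0934
delay = 10^1.0934 = 12.40 ms


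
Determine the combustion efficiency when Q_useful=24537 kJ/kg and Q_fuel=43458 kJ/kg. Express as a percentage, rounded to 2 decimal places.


Efficiency = (Q_useful / Q_fuel) * 100
Efficiency = (24537 / 43458) * 100
Efficiency = 0.5646 * 100 = 56.46%


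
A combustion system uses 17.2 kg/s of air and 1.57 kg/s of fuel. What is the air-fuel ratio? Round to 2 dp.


AFR = m_air / m_fuel
AFR = 17.2 / 1.57 = 10.96


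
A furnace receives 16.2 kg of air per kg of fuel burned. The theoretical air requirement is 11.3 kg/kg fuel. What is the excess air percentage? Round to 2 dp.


Excess air = actual - stoichiometric = 16.2 - 11.3 = 4.90 kg/kg fuel
Excess air % = (excess / stoich) * 100 = (4.90 / 11.3) * 100 = 43.36%


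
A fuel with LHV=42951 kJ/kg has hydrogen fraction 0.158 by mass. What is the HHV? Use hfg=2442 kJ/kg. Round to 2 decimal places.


HHV = LHV + hfg * 9 * H
Water addition = 2442 * 9 * 0.158 = 3472.524 kJ/kg
HHV = 42951 + 3472.524 = 46423.52 kJ/kg


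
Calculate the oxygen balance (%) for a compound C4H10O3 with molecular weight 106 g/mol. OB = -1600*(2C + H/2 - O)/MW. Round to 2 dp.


OB = -1600 * (2C + H/2 - O) / MW
Inner = 2*4 + 10/2 - 3 = 10.00
OB = -1600 * 10.00 / 106 = -150.94%


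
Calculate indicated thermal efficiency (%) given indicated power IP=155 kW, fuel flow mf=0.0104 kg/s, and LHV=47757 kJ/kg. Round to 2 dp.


eta_ith = (IP / (mf * LHV)) * 100
Denominator = 0.0104 * 47757 = 496.6728 kW
eta_ith = (155 / 496.6728) * 100 = 31.21%


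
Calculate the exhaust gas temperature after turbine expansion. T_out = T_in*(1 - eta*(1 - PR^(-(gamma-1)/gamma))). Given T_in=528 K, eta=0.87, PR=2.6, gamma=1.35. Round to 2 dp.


T_out = T_in * (1 - eta * (1 - PR^(-(gamma-1)/gamma)))
Exponent = -(1.35-1)/1.35 = -0.25925926
PR^exp = 2.6^(-0.25925926) = 0.78057442
Factor = 1 - 0.87*(1 - 0.78057442) = 0.80909975
T_out = 528 * 0.80909975 = 427.20 K


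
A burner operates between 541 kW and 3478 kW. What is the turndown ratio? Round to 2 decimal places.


TDR = Q_max / Q_min
TDR = 3478 / 541 = 6.43


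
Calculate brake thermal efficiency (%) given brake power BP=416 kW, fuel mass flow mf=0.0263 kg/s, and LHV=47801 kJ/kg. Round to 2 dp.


eta_BTE = (BP / (mf * LHV)) * 100
Denominator = 0.0263 * 47801 = 1257.1663 kW
eta_BTE = (416 / 1257.1663) * 100 = 33.09%


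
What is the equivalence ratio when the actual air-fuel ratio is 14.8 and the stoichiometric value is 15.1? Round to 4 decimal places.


phi = AFR_stoich / AFR_actual
phi = 15.1 / 14.8 = 1.0203


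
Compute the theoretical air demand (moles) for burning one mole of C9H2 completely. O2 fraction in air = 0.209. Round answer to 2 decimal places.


Balanced combustion: C9H2 + 9.5 O2 -> 9 CO2 + 1 H2O
O2 needed = C + H/4 = 9 + 2/4 = 9.50 moles
Air moles = O2 / 0.209 = 9.50 / 0.209 = 45.45 moles air


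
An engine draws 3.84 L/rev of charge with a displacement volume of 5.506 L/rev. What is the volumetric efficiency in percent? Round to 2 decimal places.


eta_v = (V_actual / V_disp) * 100
Ratio = 3.84 / 5.506 = 0.6974
eta_v = 0.6974 * 100 = 69.74%


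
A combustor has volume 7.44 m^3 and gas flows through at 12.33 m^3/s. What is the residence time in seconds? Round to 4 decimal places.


tau = V / Q_flow
tau = 7.44 / 12.33 = 0.6034 s


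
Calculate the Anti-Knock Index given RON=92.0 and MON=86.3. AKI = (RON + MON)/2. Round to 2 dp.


AKI = (RON + MON) / 2
AKI = (92.0 + 86.3) / 2
AKI = 178.3 / 2 = 89.15


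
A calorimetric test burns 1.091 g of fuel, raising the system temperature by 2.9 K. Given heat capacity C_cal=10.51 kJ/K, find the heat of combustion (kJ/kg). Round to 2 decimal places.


Hc = C_cal * delta_T / m_fuel
Q_released = 10.51 * 2.9 = 30.4790 kJ
m_fuel = 1.091 g = 1.091/1000 kg = 0.001091 kg
Hc = 30.4790 / 0.001091 = 27936.76 kJ/kg


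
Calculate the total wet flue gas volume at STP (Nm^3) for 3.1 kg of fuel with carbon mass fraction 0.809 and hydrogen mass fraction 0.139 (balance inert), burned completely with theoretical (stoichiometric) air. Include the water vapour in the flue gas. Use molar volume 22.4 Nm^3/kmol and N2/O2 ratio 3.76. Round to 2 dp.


Per kg fuel: CO2 = (C/12 kmol)*22.4 = (0.809/12)*22.4 = 1.51013 Nm^3
Per kg fuel: H2O = (H/2 kmol)*22.4 = (0.139/2)*22.4 = 1.55680 Nm^3
O2 needed per kg fuel = C/12 + H/4 = 0.809/12 + 0.139/4 = 0.10216667 kmol
Per kg fuel: N2 = O2*3.76*22.4 = 0.10216667*3.76*22.4 = 8.60489 Nm^3
Total per kg = 1.51013 + 1.55680 + 8.60489 = 11.67182 Nm^3
Total = 11.67182 * 3.1 = 36.18 Nm^3


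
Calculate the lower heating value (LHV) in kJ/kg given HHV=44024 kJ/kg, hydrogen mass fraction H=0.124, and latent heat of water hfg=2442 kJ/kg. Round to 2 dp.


LHV = HHV - hfg * 9 * H
Water correction = 2442 * 9 * 0.124 = 2725.272 kJ/kg
LHV = 44024 - 2725.272 = 41298.73 kJ/kg


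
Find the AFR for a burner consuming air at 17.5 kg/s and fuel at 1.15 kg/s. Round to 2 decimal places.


AFR = m_air / m_fuel
AFR = 17.5 / 1.15 = 15.22


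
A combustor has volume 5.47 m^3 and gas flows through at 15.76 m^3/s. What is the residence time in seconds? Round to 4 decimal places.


tau = V / Q_flow
tau = 5.47 / 15.76 = 0.3471 s


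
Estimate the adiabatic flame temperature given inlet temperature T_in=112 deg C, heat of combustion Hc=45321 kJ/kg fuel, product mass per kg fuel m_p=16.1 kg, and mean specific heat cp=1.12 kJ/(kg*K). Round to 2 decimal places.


T_ad = T_in + Hc / (m_p * cp)
Denominator = 16.1 * 1.12 = 18.0320
Temperature rise = 45321 / 18.0320 = 2513.37 K
T_ad = 112 + 2513.37 = 2625.37 deg C


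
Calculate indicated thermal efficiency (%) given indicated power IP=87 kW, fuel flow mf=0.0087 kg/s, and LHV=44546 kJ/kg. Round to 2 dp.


eta_ith = (IP / (mf * LHV)) * 100
Denominator = 0.0087 * 44546 = 387.5502 kW
eta_ith = (87 / 387.5502) * 100 = 22.45%


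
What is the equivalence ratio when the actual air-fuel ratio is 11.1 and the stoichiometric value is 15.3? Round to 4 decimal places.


phi = AFR_stoich / AFR_actual
phi = 15.3 / 11.1 = 1.3784


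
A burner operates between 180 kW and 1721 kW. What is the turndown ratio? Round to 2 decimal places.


TDR = Q_max / Q_min
TDR = 1721 / 180 = 9.56


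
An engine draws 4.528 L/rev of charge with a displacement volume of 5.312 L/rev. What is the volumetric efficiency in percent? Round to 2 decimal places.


eta_v = (V_actual / V_disp) * 100
Ratio = 4.528 / 5.312 = 0.8524
eta_v = 0.8524 * 100 = 85.24%


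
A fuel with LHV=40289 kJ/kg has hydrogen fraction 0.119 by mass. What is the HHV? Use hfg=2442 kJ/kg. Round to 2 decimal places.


HHV = LHV + hfg * 9 * H
Water addition = 2442 * 9 * 0.119 = 2615.382 kJ/kg
HHV = 40289 + 2615.382 = 42904.38 kJ/kg


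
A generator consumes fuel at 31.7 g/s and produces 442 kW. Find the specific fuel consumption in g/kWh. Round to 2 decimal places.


SFC = (mf / BP) * 3600
Rate = 31.7 / 442 = 0.071719 g/(s*kW)
SFC = 0.071719 * 3600 = 258.19 g/kWh


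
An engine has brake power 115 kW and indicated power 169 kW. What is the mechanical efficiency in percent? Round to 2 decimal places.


eta_mech = (BP / IP) * 100
Ratio = 115 / 169 = 0.6805
eta_mech = 0.6805 * 100 = 68.05%


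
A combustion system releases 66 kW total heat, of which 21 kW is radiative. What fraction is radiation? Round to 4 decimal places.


f_rad = Q_rad / Q_total
f_rad = 21 / 66 = 0.3182


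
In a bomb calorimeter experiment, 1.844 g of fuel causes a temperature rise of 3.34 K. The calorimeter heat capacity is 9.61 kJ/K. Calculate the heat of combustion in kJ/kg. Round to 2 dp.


Hc = C_cal * delta_T / m_fuel
Q_released = 9.61 * 3.34 = 32.0974 kJ
m_fuel = 1.844 g = 1.844/1000 kg = 0.001844 kg
Hc = 32.0974 / 0.001844 = 17406.40 kJ/kg


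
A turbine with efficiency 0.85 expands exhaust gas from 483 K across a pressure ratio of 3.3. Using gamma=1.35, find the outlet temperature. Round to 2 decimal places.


T_out = T_in * (1 - eta * (1 - PR^(-(gamma-1)/gamma)))
Exponent = -(1.35-1)/1.35 = -0.25925926
PR^exp = 3.3^(-0.25925926) = 0.73378775
Factor = 1 - 0.85*(1 - 0.73378775) = 0.77371959
T_out = 483 * 0.77371959 = 373.71 K


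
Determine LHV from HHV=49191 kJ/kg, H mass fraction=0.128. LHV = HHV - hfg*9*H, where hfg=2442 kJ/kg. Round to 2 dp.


LHV = HHV - hfg * 9 * H
Water correction = 2442 * 9 * 0.128 = 2813.184 kJ/kg
LHV = 49191 - 2813.184 = 46377.82 kJ/kg


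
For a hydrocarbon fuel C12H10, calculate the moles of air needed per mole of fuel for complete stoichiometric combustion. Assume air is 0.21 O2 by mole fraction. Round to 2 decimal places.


Balanced combustion: C12H10 + 14.5 O2 -> 12 CO2 + 5 H2O
O2 needed = C + H/4 = 12 + 10/4 = 14.50 moles
Air moles = O2 / 0.21 = 14.50 / 0.21 = 69.05 moles air


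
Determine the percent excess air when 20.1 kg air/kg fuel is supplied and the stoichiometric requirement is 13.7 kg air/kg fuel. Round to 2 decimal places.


Excess air = actual - stoichiometric = 20.1 - 13.7 = 6.40 kg/kg fuel
Excess air % = (excess / stoich) * 100 = (6.40 / 13.7) * 100 = 46.72%


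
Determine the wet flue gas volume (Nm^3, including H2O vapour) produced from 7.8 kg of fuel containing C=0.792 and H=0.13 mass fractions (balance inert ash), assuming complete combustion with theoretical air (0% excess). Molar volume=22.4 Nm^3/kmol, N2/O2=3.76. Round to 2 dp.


Per kg fuel: CO2 = (C/12 kmol)*22.4 = (0.792/12)*22.4 = 1.47840 Nm^3
Per kg fuel: H2O = (H/2 kmol)*22.4 = (0.13/2)*22.4 = 1.45600 Nm^3
O2 needed per kg fuel = C/12 + H/4 = 0.792/12 + 0.13/4 = 0.09850000 kmol
Per kg fuel: N2 = O2*3.76*22.4 = 0.09850000*3.76*22.4 = 8.29606 Nm^3
Total per kg = 1.47840 + 1.45600 + 8.29606 = 11.23046 Nm^3
Total = 11.23046 * 7.8 = 87.60 Nm^3


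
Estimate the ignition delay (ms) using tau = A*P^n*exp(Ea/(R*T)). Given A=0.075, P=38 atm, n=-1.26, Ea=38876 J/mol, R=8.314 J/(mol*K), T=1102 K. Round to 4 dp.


tau = A * P^n * exp(Ea/(R*T))
P^n = 38^(-1.26) = 0.01022051
Ea/(R*T) = 38876/(8.314*1102) = 4.243165
exp(Ea/(R*T)) = 69.627902
tau = 0.075 * 0.01022051 * 69.627902 = 0.0534 ms


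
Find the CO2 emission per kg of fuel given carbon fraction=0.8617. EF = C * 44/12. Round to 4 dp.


EF = C_frac * (M_CO2 / M_C)
EF = 0.8617 * (44/12)
EF = 0.8617 * 3.666667 = 3.1596 kg_CO2/kg_fuel


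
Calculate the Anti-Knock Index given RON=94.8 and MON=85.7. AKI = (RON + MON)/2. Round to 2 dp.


AKI = (RON + MON) / 2
AKI = (94.8 + 85.7) / 2
AKI = 180.5 / 2 = 90.25
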